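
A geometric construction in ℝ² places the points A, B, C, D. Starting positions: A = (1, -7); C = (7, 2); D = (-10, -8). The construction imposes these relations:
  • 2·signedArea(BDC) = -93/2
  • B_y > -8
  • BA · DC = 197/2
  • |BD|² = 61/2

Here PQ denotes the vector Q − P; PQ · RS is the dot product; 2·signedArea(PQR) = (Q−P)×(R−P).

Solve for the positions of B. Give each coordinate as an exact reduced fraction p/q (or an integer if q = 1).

1. B_x = -9/2  [2·signedArea(BDC) = -93/2 ∩ BA · DC = 197/2]
2. B_y = -15/2  [2·signedArea(BDC) = -93/2 ∩ BA · DC = 197/2]
   → B = (-9/2, -15/2)

B = (-9/2, -15/2)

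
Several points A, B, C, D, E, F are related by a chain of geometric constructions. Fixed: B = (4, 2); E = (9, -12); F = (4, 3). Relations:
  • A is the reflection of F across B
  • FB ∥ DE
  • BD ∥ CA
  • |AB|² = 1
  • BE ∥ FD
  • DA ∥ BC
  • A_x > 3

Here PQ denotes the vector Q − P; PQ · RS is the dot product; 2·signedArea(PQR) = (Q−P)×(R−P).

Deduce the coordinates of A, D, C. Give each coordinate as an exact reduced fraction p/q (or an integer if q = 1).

A = (4, 1)
C = (-1, 14)
D = (9, -11)

1. A_x = 4  [A is the reflection of F across B]
2. A_y = 1  [A is the reflection of F across B]
   → A = (4, 1)
3. D_x = 9  [FB ∥ DE ∩ BE ∥ FD]
4. D_y = -11  [FB ∥ DE ∩ BE ∥ FD]
   → D = (9, -11)
5. C_x = -1  [BD ∥ CA ∩ DA ∥ BC]
6. C_y = 14  [BD ∥ CA ∩ DA ∥ BC]
   → C = (-1, 14)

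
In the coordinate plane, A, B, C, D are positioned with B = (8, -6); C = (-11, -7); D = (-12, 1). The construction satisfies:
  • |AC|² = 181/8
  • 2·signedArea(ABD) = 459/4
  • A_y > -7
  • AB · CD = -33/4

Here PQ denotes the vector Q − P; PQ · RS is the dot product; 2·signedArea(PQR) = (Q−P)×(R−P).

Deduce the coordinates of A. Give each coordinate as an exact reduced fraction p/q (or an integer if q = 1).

1. A_x = -25/4  [2·signedArea(ABD) = 459/4 ∩ AB · CD = -33/4]
2. A_y = -27/4  [2·signedArea(ABD) = 459/4 ∩ AB · CD = -33/4]
   → A = (-25/4, -27/4)

A = (-25/4, -27/4)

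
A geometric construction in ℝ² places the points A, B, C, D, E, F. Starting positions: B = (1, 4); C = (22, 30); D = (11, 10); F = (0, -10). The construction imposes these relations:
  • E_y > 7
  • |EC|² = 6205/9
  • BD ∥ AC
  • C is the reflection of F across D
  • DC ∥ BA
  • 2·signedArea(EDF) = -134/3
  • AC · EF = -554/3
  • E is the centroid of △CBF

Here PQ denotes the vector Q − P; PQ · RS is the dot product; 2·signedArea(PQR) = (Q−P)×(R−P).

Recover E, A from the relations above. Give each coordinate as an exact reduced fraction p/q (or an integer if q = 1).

A = (12, 24)
E = (23/3, 8)

1. E_x = 23/3  [E is the centroid of △CBF]
2. E_y = 8  [E is the centroid of △CBF]
   → E = (23/3, 8)
3. A_x = 12  [BD ∥ AC ∩ DC ∥ BA]
4. A_y = 24  [BD ∥ AC ∩ DC ∥ BA]
   → A = (12, 24)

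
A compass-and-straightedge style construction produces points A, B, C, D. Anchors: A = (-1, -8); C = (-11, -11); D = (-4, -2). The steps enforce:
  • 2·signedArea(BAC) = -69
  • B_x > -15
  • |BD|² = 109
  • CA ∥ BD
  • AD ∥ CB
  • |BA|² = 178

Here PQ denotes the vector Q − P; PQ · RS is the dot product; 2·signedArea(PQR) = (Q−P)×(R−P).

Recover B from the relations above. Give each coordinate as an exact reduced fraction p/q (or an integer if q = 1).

1. B_x = -14  [CA ∥ BD ∩ AD ∥ CB]
2. B_y = -5  [CA ∥ BD ∩ AD ∥ CB]
   → B = (-14, -5)

B = (-14, -5)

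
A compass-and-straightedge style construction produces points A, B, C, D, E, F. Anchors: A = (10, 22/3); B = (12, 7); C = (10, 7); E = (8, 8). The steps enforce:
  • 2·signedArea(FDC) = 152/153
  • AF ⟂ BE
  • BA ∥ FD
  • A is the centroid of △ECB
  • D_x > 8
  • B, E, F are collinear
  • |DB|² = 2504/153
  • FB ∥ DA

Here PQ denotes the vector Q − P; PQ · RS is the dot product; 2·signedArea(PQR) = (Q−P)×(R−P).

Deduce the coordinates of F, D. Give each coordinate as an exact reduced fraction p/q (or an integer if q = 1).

1. F_x = 512/51  [B, E, F are collinear ∩ AF ⟂ BE]
2. F_y = 382/51  [B, E, F are collinear ∩ AF ⟂ BE]
   → F = (512/51, 382/51)
3. D_x = 410/51  [FB ∥ DA ∩ BA ∥ FD]
4. D_y = 133/17  [FB ∥ DA ∩ BA ∥ FD]
   → D = (410/51, 133/17)

D = (410/51, 133/17)
F = (512/51, 382/51)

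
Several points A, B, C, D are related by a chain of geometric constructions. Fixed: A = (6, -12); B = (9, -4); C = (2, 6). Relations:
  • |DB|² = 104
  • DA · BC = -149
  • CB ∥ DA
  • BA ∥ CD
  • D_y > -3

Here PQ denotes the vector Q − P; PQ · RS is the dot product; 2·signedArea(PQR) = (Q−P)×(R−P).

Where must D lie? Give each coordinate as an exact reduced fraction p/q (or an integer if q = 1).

D = (-1, -2)

1. D_x = -1  [CB ∥ DA ∩ BA ∥ CD]
2. D_y = -2  [CB ∥ DA ∩ BA ∥ CD]
   → D = (-1, -2)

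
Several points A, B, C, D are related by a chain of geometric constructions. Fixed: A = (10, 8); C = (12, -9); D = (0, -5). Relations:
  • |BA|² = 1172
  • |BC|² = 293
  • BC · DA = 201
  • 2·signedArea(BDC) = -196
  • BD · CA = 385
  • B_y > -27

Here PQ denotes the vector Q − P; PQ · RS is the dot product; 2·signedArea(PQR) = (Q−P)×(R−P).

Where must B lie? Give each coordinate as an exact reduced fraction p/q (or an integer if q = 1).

1. B_x = 14  [BC · DA = 201 ∩ 2·signedArea(BDC) = -196]
2. B_y = -26  [BC · DA = 201 ∩ 2·signedArea(BDC) = -196]
   → B = (14, -26)

B = (14, -26)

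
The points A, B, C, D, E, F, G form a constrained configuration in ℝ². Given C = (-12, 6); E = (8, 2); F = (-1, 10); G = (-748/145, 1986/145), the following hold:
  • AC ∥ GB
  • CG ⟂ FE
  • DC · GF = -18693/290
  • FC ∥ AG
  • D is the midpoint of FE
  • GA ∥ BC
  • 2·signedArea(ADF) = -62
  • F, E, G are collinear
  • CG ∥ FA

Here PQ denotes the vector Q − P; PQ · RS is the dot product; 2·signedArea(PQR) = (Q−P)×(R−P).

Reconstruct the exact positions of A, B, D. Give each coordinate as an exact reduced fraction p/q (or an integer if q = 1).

A = (847/145, 2566/145)
B = (-23, 2)
D = (7/2, 6)

1. A_x = 847/145  [FC ∥ AG ∩ CG ∥ FA]
2. A_y = 2566/145  [FC ∥ AG ∩ CG ∥ FA]
   → A = (847/145, 2566/145)
3. B_x = -23  [GA ∥ BC ∩ AC ∥ GB]
4. B_y = 2  [GA ∥ BC ∩ AC ∥ GB]
   → B = (-23, 2)
5. D_x = 7/2  [D is the midpoint of FE]
6. D_y = 6  [D is the midpoint of FE]
   → D = (7/2, 6)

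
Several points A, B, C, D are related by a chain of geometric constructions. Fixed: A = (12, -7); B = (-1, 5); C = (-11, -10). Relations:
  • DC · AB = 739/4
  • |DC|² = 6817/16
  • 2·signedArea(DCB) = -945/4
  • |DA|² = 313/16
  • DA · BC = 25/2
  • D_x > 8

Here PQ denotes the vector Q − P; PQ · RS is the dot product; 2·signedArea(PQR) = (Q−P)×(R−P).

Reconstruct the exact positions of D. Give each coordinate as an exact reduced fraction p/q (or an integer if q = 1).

D = (35/4, -4)

1. D_x = 35/4  [DA · BC = 25/2 ∩ DC · AB = 739/4]
2. D_y = -4  [DA · BC = 25/2 ∩ DC · AB = 739/4]
   → D = (35/4, -4)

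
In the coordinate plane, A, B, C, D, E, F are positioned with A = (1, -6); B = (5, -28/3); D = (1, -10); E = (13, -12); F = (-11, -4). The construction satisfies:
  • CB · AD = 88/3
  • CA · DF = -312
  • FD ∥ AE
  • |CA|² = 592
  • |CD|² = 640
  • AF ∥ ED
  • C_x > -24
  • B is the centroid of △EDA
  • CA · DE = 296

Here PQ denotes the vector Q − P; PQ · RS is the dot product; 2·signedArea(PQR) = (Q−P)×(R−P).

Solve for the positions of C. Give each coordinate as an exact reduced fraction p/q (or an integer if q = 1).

1. C_x = -23  [CA · DE = 296 ∩ CA · DF = -312]
2. C_y = -2  [CA · DE = 296 ∩ CA · DF = -312]
   → C = (-23, -2)

C = (-23, -2)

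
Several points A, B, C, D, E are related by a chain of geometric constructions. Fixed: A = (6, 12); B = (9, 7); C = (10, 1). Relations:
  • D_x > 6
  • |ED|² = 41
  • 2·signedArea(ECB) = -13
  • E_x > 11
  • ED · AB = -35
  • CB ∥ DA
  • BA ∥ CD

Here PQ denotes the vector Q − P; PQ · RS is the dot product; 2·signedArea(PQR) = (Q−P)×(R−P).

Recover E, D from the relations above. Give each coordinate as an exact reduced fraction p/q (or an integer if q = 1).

1. D_x = 7  [CB ∥ DA ∩ BA ∥ CD]
2. D_y = 6  [CB ∥ DA ∩ BA ∥ CD]
   → D = (7, 6)
3. E_x = 12  [2·signedArea(ECB) = -13 ∩ ED · AB = -35]
4. E_y = 2  [2·signedArea(ECB) = -13 ∩ ED · AB = -35]
   → E = (12, 2)

D = (7, 6)
E = (12, 2)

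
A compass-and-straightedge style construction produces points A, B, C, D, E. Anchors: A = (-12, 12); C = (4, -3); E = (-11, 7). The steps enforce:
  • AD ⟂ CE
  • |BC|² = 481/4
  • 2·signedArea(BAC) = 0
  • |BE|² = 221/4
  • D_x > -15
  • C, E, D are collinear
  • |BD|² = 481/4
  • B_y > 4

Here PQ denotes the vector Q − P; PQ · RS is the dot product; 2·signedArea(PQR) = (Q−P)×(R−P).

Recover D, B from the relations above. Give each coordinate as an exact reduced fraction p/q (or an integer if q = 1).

1. D_x = -14  [C, E, D are collinear ∩ AD ⟂ CE]
2. D_y = 9  [C, E, D are collinear ∩ AD ⟂ CE]
   → D = (-14, 9)
3. B_x = -4  [line 15·x + 16·y + -12 = 0 ∩ |BC|² = 481/4]
4. B_y = 9/2  [line 15·x + 16·y + -12 = 0 ∩ |BC|² = 481/4]
   → B = (-4, 9/2)

B = (-4, 9/2)
D = (-14, 9)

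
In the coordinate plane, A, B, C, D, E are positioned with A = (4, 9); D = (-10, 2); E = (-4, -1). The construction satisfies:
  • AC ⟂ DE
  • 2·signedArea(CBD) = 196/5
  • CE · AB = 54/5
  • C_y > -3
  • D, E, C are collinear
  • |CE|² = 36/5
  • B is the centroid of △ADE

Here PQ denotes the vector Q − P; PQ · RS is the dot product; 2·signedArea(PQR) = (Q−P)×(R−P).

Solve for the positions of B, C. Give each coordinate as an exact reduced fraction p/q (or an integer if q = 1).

B = (-10/3, 10/3)
C = (-8/5, -11/5)

1. B_x = -10/3  [B is the centroid of △ADE]
2. B_y = 10/3  [B is the centroid of △ADE]
   → B = (-10/3, 10/3)
3. C_x = -8/5  [D, E, C are collinear ∩ AC ⟂ DE]
4. C_y = -11/5  [D, E, C are collinear ∩ AC ⟂ DE]
   → C = (-8/5, -11/5)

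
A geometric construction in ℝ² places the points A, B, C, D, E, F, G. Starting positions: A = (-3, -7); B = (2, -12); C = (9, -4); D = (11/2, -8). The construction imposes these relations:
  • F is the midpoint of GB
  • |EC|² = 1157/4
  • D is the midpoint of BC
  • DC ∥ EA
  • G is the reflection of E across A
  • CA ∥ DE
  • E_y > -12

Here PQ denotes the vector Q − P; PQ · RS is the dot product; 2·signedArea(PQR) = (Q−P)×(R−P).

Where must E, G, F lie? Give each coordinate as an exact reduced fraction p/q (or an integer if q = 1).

E = (-13/2, -11)
F = (5/4, -15/2)
G = (1/2, -3)

1. E_x = -13/2  [DC ∥ EA ∩ CA ∥ DE]
2. E_y = -11  [DC ∥ EA ∩ CA ∥ DE]
   → E = (-13/2, -11)
3. G_x = 1/2  [G is the reflection of E across A]
4. G_y = -3  [G is the reflection of E across A]
   → G = (1/2, -3)
5. F_x = 5/4  [F is the midpoint of GB]
6. F_y = -15/2  [F is the midpoint of GB]
   → F = (5/4, -15/2)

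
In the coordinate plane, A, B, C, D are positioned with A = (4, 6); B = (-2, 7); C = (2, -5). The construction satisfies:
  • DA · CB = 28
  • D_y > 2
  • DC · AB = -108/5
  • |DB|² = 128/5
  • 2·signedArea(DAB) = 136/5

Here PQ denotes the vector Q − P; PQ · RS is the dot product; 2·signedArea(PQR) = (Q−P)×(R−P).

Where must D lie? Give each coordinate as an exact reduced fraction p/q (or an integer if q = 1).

1. D_x = -2/5  [DA · CB = 28 ∩ DC · AB = -108/5]
2. D_y = 11/5  [DA · CB = 28 ∩ DC · AB = -108/5]
   → D = (-2/5, 11/5)

D = (-2/5, 11/5)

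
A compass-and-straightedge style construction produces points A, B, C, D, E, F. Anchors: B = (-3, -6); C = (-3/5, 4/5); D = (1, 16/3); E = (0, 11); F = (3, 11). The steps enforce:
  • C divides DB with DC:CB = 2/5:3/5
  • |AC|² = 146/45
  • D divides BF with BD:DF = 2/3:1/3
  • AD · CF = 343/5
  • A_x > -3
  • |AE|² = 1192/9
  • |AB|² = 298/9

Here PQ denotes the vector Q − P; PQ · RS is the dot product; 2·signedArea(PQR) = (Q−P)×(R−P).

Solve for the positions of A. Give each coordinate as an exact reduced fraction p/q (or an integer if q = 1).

1. A_x = -2  [line -18/5·x + -51/5·y + -53/5 = 0 ∩ |AE|² = 1192/9]
2. A_y = -1/3  [line -18/5·x + -51/5·y + -53/5 = 0 ∩ |AE|² = 1192/9]
   → A = (-2, -1/3)

A = (-2, -1/3)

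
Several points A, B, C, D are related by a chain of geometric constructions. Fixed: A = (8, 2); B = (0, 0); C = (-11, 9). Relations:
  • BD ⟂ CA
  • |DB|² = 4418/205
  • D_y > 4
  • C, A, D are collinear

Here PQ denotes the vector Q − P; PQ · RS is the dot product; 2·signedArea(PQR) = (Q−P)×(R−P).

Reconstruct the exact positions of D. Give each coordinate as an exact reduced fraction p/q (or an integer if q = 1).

1. D_x = 329/205  [C, A, D are collinear ∩ BD ⟂ CA]
2. D_y = 893/205  [C, A, D are collinear ∩ BD ⟂ CA]
   → D = (329/205, 893/205)

D = (329/205, 893/205)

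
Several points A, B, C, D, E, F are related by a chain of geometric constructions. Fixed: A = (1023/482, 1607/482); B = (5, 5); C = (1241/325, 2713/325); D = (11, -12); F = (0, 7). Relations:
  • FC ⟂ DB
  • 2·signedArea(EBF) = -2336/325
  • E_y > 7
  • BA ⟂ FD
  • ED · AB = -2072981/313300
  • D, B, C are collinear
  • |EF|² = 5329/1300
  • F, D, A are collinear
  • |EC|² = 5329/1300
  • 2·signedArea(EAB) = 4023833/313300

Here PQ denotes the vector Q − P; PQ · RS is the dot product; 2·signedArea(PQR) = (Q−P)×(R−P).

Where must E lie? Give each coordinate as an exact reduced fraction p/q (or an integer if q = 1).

1. E_x = 1241/650  [2·signedArea(EAB) = 4023833/313300 ∩ ED · AB = -2072981/313300]
2. E_y = 2494/325  [2·signedArea(EAB) = 4023833/313300 ∩ ED · AB = -2072981/313300]
   → E = (1241/650, 2494/325)

E = (1241/650, 2494/325)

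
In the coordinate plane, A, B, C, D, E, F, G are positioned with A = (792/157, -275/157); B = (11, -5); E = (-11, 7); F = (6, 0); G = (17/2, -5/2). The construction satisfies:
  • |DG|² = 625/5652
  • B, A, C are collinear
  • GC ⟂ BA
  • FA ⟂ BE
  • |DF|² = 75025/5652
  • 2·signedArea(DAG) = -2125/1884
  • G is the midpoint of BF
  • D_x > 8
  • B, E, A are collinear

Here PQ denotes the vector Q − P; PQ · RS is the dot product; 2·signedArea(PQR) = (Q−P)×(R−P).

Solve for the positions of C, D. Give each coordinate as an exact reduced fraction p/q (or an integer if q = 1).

C = (2519/314, -530/157)
D = (2619/314, -1315/471)

1. C_x = 2519/314  [B, A, C are collinear ∩ GC ⟂ BA]
2. C_y = -530/157  [B, A, C are collinear ∩ GC ⟂ BA]
   → C = (2519/314, -530/157)
3. D_x = 2619/314  [line 235/314·x + 1085/314·y + 6415/1884 = 0 ∩ |DF|² = 75025/5652]
4. D_y = -1315/471  [line 235/314·x + 1085/314·y + 6415/1884 = 0 ∩ |DF|² = 75025/5652]
   → D = (2619/314, -1315/471)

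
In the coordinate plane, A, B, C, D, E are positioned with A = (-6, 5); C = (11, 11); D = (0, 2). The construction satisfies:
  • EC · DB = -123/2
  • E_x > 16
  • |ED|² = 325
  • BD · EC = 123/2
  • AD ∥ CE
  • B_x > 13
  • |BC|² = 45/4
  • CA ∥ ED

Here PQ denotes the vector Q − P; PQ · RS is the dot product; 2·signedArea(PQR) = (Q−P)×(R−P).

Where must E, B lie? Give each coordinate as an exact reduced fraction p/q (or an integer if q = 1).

B = (14, 19/2)
E = (17, 8)

1. E_x = 17  [CA ∥ ED ∩ AD ∥ CE]
2. E_y = 8  [CA ∥ ED ∩ AD ∥ CE]
   → E = (17, 8)
3. B_x = 14  [line 6·x + -3·y + -111/2 = 0 ∩ |BC|² = 45/4]
4. B_y = 19/2  [line 6·x + -3·y + -111/2 = 0 ∩ |BC|² = 45/4]
   → B = (14, 19/2)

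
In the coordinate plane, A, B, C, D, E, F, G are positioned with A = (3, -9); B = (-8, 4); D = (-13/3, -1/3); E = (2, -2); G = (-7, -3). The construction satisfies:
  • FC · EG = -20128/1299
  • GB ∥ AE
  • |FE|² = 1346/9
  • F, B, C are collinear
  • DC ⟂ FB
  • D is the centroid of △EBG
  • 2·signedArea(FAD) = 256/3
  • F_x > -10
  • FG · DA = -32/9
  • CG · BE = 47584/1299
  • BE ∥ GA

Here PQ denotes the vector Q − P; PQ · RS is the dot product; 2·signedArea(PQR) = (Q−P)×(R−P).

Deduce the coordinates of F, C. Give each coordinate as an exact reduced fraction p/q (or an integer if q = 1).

C = (-11197/1299, 527/1299)
F = (-29/3, -17/3)

1. F_x = -29/3  [2·signedArea(FAD) = 256/3 ∩ FG · DA = -32/9]
2. F_y = -17/3  [2·signedArea(FAD) = 256/3 ∩ FG · DA = -32/9]
   → F = (-29/3, -17/3)
3. C_x = -11197/1299  [F, B, C are collinear ∩ DC ⟂ FB]
4. C_y = 527/1299  [F, B, C are collinear ∩ DC ⟂ FB]
   → C = (-11197/1299, 527/1299)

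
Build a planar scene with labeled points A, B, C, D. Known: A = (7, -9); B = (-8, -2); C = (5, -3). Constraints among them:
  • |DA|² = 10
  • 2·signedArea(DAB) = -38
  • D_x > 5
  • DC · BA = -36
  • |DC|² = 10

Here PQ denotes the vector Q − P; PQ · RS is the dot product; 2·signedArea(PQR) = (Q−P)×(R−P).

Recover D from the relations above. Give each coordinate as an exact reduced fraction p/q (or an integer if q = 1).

D = (6, -6)

1. D_x = 6  [2·signedArea(DAB) = -38 ∩ DC · BA = -36]
2. D_y = -6  [2·signedArea(DAB) = -38 ∩ DC · BA = -36]
   → D = (6, -6)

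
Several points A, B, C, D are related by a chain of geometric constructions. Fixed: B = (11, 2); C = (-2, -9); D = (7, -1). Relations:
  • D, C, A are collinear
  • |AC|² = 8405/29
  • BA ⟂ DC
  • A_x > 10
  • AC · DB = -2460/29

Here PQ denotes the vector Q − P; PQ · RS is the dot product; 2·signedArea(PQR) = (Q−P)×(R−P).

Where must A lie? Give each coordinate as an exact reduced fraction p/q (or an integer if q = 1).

1. A_x = 311/29  [D, C, A are collinear ∩ BA ⟂ DC]
2. A_y = 67/29  [D, C, A are collinear ∩ BA ⟂ DC]
   → A = (311/29, 67/29)

A = (311/29, 67/29)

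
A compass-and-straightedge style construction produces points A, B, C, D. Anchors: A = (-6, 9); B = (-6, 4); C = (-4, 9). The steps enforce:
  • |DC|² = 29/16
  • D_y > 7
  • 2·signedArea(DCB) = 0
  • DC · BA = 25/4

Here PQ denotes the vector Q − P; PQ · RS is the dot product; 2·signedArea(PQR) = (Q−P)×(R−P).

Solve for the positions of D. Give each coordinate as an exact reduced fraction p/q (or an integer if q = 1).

D = (-9/2, 31/4)

1. D_x = -9/2  [2·signedArea(DCB) = 0 ∩ DC · BA = 25/4]
2. D_y = 31/4  [2·signedArea(DCB) = 0 ∩ DC · BA = 25/4]
   → D = (-9/2, 31/4)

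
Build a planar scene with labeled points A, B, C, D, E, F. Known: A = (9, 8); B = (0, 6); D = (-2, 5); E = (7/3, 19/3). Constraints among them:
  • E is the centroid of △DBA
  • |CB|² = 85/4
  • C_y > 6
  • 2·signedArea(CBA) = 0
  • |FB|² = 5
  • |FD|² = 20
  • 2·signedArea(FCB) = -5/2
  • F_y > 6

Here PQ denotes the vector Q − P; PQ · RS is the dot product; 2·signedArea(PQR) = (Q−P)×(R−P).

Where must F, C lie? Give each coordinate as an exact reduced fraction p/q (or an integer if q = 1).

C = (9/2, 7)
F = (2, 7)

1. C_x = 9/2  [line -2·x + 9·y + -54 = 0 ∩ |CB|² = 85/4]
2. C_y = 7  [line -2·x + 9·y + -54 = 0 ∩ |CB|² = 85/4]
   → C = (9/2, 7)
3. F_x = 2  [line 1·x + -9/2·y + 59/2 = 0 ∩ |FD|² = 20]
4. F_y = 7  [line 1·x + -9/2·y + 59/2 = 0 ∩ |FD|² = 20]
   → F = (2, 7)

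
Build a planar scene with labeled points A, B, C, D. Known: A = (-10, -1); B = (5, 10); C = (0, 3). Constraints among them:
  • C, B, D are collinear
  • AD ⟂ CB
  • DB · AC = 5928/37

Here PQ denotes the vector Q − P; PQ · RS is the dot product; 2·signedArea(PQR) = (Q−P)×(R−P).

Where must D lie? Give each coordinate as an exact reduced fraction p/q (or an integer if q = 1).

1. D_x = -195/37  [C, B, D are collinear ∩ AD ⟂ CB]
2. D_y = -162/37  [C, B, D are collinear ∩ AD ⟂ CB]
   → D = (-195/37, -162/37)

D = (-195/37, -162/37)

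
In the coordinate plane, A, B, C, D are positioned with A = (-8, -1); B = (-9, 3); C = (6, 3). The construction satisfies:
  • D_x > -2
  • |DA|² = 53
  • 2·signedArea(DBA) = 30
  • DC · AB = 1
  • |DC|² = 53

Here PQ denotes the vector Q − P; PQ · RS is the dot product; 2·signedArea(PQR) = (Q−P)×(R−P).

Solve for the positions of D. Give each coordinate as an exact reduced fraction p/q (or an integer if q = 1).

D = (-1, 1)

1. D_x = -1  [2·signedArea(DBA) = 30 ∩ DC · AB = 1]
2. D_y = 1  [2·signedArea(DBA) = 30 ∩ DC · AB = 1]
   → D = (-1, 1)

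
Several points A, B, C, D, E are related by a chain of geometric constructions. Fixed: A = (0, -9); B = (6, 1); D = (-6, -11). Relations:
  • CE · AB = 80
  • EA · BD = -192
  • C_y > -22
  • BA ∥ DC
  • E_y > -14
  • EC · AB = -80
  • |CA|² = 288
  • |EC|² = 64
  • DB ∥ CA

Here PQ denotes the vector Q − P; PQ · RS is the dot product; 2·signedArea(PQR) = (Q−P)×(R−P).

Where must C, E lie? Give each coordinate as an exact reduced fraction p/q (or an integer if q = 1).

1. C_x = -12  [DB ∥ CA ∩ BA ∥ DC]
2. C_y = -21  [DB ∥ CA ∩ BA ∥ DC]
   → C = (-12, -21)
3. E_x = -12  [EA · BD = -192 ∩ EC · AB = -80]
4. E_y = -13  [EA · BD = -192 ∩ EC · AB = -80]
   → E = (-12, -13)

C = (-12, -21)
E = (-12, -13)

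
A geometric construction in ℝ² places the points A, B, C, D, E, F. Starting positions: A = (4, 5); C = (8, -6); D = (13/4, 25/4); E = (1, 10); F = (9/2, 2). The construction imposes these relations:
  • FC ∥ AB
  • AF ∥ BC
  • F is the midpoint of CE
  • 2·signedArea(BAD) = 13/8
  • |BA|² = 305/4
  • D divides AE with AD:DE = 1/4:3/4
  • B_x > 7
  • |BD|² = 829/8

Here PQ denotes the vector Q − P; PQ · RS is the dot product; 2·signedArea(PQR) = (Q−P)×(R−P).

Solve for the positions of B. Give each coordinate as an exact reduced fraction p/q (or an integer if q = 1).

1. B_x = 15/2  [AF ∥ BC ∩ FC ∥ AB]
2. B_y = -3  [AF ∥ BC ∩ FC ∥ AB]
   → B = (15/2, -3)

B = (15/2, -3)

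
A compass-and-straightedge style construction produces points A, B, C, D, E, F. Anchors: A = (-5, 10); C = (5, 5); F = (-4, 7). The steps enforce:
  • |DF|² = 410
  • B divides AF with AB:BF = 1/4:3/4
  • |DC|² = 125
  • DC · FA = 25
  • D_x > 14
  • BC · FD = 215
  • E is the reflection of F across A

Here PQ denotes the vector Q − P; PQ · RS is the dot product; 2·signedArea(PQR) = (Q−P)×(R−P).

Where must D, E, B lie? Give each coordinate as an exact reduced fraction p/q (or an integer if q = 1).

1. D_x = 15  [line 1·x + -3·y + -15 = 0 ∩ |DF|² = 410]
2. D_y = 0  [line 1·x + -3·y + -15 = 0 ∩ |DF|² = 410]
   → D = (15, 0)
3. E_x = -6  [E is the reflection of F across A]
4. E_y = 13  [E is the reflection of F across A]
   → E = (-6, 13)
5. B_x = -19/4  [B divides AF with AB:BF = 1/4:3/4]
6. B_y = 37/4  [B divides AF with AB:BF = 1/4:3/4]
   → B = (-19/4, 37/4)

B = (-19/4, 37/4)
D = (15, 0)
E = (-6, 13)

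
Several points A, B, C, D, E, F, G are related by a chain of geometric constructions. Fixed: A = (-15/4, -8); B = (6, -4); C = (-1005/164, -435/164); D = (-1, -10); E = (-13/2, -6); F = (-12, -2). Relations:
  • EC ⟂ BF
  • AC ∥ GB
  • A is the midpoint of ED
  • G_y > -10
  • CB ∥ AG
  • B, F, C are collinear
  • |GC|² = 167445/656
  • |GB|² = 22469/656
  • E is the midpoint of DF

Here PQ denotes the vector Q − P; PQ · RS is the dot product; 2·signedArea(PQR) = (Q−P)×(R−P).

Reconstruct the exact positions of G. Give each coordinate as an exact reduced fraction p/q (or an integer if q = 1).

G = (687/82, -1533/164)

1. G_x = 687/82  [AC ∥ GB ∩ CB ∥ AG]
2. G_y = -1533/164  [AC ∥ GB ∩ CB ∥ AG]
   → G = (687/82, -1533/164)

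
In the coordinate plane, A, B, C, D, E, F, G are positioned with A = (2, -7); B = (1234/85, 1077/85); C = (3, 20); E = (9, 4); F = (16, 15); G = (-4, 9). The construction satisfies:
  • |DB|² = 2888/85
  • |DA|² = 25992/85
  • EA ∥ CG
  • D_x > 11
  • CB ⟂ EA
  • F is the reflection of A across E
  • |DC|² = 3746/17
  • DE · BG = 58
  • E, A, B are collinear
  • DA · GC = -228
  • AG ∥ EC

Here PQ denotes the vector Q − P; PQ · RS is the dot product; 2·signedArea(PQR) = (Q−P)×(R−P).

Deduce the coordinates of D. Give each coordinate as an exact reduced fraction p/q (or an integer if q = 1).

1. D_x = 968/85  [DE · BG = 58 ∩ DA · GC = -228]
2. D_y = 659/85  [DE · BG = 58 ∩ DA · GC = -228]
   → D = (968/85, 659/85)

D = (968/85, 659/85)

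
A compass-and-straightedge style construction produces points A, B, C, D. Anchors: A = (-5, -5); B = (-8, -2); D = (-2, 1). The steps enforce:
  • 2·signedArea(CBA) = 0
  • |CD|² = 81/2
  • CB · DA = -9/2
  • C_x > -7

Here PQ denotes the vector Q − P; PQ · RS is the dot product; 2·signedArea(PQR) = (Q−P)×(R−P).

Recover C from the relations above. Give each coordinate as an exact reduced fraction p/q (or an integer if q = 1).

1. C_x = -13/2  [2·signedArea(CBA) = 0 ∩ CB · DA = -9/2]
2. C_y = -7/2  [2·signedArea(CBA) = 0 ∩ CB · DA = -9/2]
   → C = (-13/2, -7/2)

C = (-13/2, -7/2)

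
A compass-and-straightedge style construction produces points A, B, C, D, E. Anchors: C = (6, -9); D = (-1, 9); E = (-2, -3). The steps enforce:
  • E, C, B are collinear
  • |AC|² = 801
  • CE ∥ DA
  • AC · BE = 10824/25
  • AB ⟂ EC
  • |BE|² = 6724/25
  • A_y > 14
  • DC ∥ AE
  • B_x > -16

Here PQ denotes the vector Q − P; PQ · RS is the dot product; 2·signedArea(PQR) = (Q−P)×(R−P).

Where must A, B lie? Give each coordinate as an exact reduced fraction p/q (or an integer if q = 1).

1. A_x = -9  [DC ∥ AE ∩ CE ∥ DA]
2. A_y = 15  [DC ∥ AE ∩ CE ∥ DA]
   → A = (-9, 15)
3. B_x = -378/25  [E, C, B are collinear ∩ AB ⟂ EC]
4. B_y = 171/25  [E, C, B are collinear ∩ AB ⟂ EC]
   → B = (-378/25, 171/25)

A = (-9, 15)
B = (-378/25, 171/25)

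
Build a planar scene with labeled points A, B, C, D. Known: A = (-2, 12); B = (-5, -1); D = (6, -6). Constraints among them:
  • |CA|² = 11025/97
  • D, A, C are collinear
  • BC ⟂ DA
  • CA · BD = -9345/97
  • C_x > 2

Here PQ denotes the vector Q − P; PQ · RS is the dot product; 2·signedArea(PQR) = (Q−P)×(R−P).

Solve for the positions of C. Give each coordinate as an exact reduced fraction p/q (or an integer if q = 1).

C = (226/97, 219/97)

1. C_x = 226/97  [D, A, C are collinear ∩ BC ⟂ DA]
2. C_y = 219/97  [D, A, C are collinear ∩ BC ⟂ DA]
   → C = (226/97, 219/97)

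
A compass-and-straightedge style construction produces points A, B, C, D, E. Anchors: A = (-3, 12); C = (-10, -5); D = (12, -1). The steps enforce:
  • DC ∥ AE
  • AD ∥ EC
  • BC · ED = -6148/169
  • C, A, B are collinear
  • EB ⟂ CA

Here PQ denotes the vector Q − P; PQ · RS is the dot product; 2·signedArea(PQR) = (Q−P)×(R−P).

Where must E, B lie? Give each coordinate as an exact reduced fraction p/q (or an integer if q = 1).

1. E_x = -25  [AD ∥ EC ∩ DC ∥ AE]
2. E_y = 8  [AD ∥ EC ∩ DC ∥ AE]
   → E = (-25, 8)
3. B_x = -1284/169  [C, A, B are collinear ∩ EB ⟂ CA]
4. B_y = 141/169  [C, A, B are collinear ∩ EB ⟂ CA]
   → B = (-1284/169, 141/169)

B = (-1284/169, 141/169)
E = (-25, 8)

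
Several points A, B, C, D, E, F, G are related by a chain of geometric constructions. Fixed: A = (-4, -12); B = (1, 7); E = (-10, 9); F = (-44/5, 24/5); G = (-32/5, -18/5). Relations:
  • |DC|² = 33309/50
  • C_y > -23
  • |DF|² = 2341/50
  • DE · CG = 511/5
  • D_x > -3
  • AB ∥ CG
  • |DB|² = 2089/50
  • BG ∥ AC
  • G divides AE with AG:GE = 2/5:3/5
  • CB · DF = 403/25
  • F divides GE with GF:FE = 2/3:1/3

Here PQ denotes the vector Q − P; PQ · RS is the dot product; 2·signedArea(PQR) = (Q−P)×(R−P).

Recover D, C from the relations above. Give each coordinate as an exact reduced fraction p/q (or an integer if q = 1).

1. C_x = -57/5  [AB ∥ CG ∩ BG ∥ AC]
2. C_y = -113/5  [AB ∥ CG ∩ BG ∥ AC]
   → C = (-57/5, -113/5)
3. D_x = -27/10  [DE · CG = 511/5 ∩ CB · DF = 403/25]
4. D_y = 17/10  [DE · CG = 511/5 ∩ CB · DF = 403/25]
   → D = (-27/10, 17/10)

C = (-57/5, -113/5)
D = (-27/10, 17/10)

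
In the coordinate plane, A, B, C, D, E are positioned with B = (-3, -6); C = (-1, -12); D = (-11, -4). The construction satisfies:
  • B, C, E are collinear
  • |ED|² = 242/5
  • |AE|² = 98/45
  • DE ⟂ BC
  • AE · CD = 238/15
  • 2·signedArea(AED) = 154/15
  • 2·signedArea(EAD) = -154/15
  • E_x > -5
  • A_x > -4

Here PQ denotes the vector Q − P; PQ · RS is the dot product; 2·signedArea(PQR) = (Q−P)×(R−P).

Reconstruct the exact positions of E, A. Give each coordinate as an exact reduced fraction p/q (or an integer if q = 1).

1. E_x = -22/5  [B, C, E are collinear ∩ DE ⟂ BC]
2. E_y = -9/5  [B, C, E are collinear ∩ DE ⟂ BC]
   → E = (-22/5, -9/5)
3. A_x = -59/15  [2·signedArea(AED) = 154/15 ∩ AE · CD = 238/15]
4. A_y = -16/5  [2·signedArea(AED) = 154/15 ∩ AE · CD = 238/15]
   → A = (-59/15, -16/5)

A = (-59/15, -16/5)
E = (-22/5, -9/5)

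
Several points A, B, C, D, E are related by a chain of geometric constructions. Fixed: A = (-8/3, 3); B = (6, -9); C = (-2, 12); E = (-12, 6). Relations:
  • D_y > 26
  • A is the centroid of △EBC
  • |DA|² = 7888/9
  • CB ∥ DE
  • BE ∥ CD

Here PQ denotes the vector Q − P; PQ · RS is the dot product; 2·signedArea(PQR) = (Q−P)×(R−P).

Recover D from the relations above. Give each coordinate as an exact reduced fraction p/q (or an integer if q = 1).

D = (-20, 27)

1. D_x = -20  [CB ∥ DE ∩ BE ∥ CD]
2. D_y = 27  [CB ∥ DE ∩ BE ∥ CD]
   → D = (-20, 27)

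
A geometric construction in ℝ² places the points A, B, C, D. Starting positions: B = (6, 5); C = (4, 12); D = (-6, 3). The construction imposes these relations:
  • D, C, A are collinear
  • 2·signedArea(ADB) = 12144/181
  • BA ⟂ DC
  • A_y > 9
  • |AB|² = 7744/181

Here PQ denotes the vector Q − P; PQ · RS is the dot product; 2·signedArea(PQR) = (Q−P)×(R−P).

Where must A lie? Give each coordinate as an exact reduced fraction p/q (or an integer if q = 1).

1. A_x = 294/181  [D, C, A are collinear ∩ BA ⟂ DC]
2. A_y = 1785/181  [D, C, A are collinear ∩ BA ⟂ DC]
   → A = (294/181, 1785/181)

A = (294/181, 1785/181)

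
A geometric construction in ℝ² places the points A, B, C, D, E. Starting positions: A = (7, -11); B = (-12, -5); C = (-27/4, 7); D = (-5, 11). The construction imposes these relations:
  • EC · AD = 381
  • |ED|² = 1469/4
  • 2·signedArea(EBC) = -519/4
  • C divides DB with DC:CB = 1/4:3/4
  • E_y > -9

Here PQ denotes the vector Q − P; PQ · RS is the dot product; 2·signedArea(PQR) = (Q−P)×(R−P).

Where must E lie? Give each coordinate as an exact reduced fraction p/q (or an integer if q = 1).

1. E_x = -5/2  [EC · AD = 381 ∩ 2·signedArea(EBC) = -519/4]
2. E_y = -8  [EC · AD = 381 ∩ 2·signedArea(EBC) = -519/4]
   → E = (-5/2, -8)

E = (-5/2, -8)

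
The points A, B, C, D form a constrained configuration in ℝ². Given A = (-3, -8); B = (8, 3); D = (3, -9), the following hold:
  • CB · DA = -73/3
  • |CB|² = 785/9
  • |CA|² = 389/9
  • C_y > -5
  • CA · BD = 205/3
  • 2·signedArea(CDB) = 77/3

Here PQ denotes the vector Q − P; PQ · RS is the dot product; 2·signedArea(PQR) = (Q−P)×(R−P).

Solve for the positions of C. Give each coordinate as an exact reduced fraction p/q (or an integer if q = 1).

C = (8/3, -14/3)

1. C_x = 8/3  [2·signedArea(CDB) = 77/3 ∩ CB · DA = -73/3]
2. C_y = -14/3  [2·signedArea(CDB) = 77/3 ∩ CB · DA = -73/3]
   → C = (8/3, -14/3)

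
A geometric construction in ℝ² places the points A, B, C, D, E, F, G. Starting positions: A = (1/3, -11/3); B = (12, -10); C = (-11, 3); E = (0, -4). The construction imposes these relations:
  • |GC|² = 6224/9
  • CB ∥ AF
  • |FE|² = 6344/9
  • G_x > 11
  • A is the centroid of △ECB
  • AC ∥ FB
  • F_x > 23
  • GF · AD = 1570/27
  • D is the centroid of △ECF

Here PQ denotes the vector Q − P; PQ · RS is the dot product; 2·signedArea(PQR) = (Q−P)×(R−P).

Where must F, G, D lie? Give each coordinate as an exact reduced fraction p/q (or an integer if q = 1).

D = (37/9, -53/9)
F = (70/3, -50/3)
G = (35/3, -31/3)

1. F_x = 70/3  [AC ∥ FB ∩ CB ∥ AF]
2. F_y = -50/3  [AC ∥ FB ∩ CB ∥ AF]
   → F = (70/3, -50/3)
3. D_x = 37/9  [D is the centroid of △ECF]
4. D_y = -53/9  [D is the centroid of △ECF]
   → D = (37/9, -53/9)
5. G_x = 35/3  [line -34/9·x + 20/9·y + 1810/27 = 0 ∩ |GC|² = 6224/9]
6. G_y = -31/3  [line -34/9·x + 20/9·y + 1810/27 = 0 ∩ |GC|² = 6224/9]
   → G = (35/3, -31/3)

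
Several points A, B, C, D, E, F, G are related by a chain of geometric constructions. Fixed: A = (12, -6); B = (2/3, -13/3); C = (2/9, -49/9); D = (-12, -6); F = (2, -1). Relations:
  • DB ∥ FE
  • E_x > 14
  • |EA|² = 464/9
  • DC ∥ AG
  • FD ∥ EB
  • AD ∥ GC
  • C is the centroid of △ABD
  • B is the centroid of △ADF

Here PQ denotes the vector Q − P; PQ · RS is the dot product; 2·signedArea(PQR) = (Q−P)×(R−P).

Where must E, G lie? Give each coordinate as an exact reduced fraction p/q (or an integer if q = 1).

1. E_x = 44/3  [FD ∥ EB ∩ DB ∥ FE]
2. E_y = 2/3  [FD ∥ EB ∩ DB ∥ FE]
   → E = (44/3, 2/3)
3. G_x = 218/9  [AD ∥ GC ∩ DC ∥ AG]
4. G_y = -49/9  [AD ∥ GC ∩ DC ∥ AG]
   → G = (218/9, -49/9)

E = (44/3, 2/3)
G = (218/9, -49/9)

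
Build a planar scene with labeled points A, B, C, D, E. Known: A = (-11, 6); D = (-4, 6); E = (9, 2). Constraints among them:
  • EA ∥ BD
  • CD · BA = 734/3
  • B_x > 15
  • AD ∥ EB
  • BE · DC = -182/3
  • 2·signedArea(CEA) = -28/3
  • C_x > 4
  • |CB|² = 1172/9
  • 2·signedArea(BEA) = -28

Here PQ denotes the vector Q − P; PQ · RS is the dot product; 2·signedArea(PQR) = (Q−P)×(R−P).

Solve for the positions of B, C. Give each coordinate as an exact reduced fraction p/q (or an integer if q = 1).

B = (16, 2)
C = (14/3, 10/3)

1. B_x = 16  [EA ∥ BD ∩ AD ∥ EB]
2. B_y = 2  [EA ∥ BD ∩ AD ∥ EB]
   → B = (16, 2)
3. C_x = 14/3  [2·signedArea(CEA) = -28/3 ∩ BE · DC = -182/3]
4. C_y = 10/3  [2·signedArea(CEA) = -28/3 ∩ BE · DC = -182/3]
   → C = (14/3, 10/3)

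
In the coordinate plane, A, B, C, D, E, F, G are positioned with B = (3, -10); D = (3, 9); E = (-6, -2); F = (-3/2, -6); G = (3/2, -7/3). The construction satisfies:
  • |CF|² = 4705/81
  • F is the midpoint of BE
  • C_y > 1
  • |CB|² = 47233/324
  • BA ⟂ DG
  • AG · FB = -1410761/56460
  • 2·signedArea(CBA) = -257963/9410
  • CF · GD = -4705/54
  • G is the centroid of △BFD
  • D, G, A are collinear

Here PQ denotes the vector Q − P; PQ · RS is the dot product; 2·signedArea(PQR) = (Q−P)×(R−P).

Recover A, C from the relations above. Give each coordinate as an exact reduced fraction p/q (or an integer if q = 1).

1. A_x = 2487/4705  [D, G, A are collinear ∩ BA ⟂ DG]
2. A_y = -45511/4705  [D, G, A are collinear ∩ BA ⟂ DG]
   → A = (2487/4705, -45511/4705)
3. C_x = -1/2  [line -1539/4705·x + -11628/4705·y + 34637/9410 = 0 ∩ |CF|² = 4705/81]
4. C_y = 14/9  [line -1539/4705·x + -11628/4705·y + 34637/9410 = 0 ∩ |CF|² = 4705/81]
   → C = (-1/2, 14/9)

A = (2487/4705, -45511/4705)
C = (-1/2, 14/9)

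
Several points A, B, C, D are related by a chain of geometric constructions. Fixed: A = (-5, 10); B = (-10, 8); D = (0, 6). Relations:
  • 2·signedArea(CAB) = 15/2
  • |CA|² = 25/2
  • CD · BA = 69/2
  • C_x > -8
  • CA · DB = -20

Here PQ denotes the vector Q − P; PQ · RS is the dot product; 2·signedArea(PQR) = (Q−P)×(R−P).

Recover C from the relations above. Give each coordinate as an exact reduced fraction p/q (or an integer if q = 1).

C = (-15/2, 15/2)

1. C_x = -15/2  [CA · DB = -20 ∩ 2·signedArea(CAB) = 15/2]
2. C_y = 15/2  [CA · DB = -20 ∩ 2·signedArea(CAB) = 15/2]
   → C = (-15/2, 15/2)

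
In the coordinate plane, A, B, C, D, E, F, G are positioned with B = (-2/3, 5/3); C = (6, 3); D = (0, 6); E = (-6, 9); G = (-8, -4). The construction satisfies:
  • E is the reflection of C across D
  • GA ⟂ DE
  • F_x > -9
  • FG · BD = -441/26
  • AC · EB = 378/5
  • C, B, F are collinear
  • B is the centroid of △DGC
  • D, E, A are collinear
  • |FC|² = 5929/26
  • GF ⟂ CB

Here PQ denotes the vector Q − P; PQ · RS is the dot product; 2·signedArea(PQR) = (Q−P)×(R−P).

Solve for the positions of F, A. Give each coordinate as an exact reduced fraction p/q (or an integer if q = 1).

1. F_x = -229/26  [C, B, F are collinear ∩ GF ⟂ CB]
2. F_y = 1/26  [C, B, F are collinear ∩ GF ⟂ CB]
   → F = (-229/26, 1/26)
3. A_x = -12/5  [D, E, A are collinear ∩ GA ⟂ DE]
4. A_y = 36/5  [D, E, A are collinear ∩ GA ⟂ DE]
   → A = (-12/5, 36/5)

A = (-12/5, 36/5)
F = (-229/26, 1/26)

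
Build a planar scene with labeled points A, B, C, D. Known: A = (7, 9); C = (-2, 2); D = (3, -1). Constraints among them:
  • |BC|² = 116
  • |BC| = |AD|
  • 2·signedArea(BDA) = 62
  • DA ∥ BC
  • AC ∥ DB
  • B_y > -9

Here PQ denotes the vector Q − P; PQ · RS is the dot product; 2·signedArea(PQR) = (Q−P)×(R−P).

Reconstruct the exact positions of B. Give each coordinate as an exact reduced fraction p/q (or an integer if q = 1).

1. B_x = -6  [DA ∥ BC ∩ AC ∥ DB]
2. B_y = -8  [DA ∥ BC ∩ AC ∥ DB]
   → B = (-6, -8)

B = (-6, -8)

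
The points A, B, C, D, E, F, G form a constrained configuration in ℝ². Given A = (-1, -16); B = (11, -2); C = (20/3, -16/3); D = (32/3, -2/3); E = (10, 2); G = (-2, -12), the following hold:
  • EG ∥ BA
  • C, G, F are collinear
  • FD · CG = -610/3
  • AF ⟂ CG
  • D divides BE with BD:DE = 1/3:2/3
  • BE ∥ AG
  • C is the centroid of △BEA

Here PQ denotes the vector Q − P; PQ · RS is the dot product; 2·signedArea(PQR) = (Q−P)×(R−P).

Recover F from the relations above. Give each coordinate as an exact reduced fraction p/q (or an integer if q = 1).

F = (-889/269, -3498/269)

1. F_x = -889/269  [C, G, F are collinear ∩ AF ⟂ CG]
2. F_y = -3498/269  [C, G, F are collinear ∩ AF ⟂ CG]
   → F = (-889/269, -3498/269)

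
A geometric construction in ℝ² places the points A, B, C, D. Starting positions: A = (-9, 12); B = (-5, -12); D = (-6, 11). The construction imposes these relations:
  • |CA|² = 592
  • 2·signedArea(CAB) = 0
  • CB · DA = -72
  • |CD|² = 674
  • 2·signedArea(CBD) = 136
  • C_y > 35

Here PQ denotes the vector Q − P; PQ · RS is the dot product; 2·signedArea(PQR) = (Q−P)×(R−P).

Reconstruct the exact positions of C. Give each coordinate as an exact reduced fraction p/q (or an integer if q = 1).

1. C_x = -13  [2·signedArea(CAB) = 0 ∩ CB · DA = -72]
2. C_y = 36  [2·signedArea(CAB) = 0 ∩ CB · DA = -72]
   → C = (-13, 36)

C = (-13, 36)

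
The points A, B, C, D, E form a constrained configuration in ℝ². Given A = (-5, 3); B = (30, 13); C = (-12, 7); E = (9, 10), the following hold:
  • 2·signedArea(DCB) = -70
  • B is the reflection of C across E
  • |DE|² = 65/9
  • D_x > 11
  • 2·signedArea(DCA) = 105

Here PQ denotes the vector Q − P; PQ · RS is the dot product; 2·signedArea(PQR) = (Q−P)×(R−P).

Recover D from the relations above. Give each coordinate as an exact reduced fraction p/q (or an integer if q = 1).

1. D_x = 34/3  [2·signedArea(DCB) = -70 ∩ 2·signedArea(DCA) = 105]
2. D_y = 26/3  [2·signedArea(DCB) = -70 ∩ 2·signedArea(DCA) = 105]
   → D = (34/3, 26/3)

D = (34/3, 26/3)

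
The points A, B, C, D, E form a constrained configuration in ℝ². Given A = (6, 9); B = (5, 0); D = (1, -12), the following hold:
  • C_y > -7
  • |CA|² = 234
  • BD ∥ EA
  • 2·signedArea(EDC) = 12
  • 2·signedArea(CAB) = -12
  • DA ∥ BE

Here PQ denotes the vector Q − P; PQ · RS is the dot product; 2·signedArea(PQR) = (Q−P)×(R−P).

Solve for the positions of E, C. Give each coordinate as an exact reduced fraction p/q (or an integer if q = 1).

1. E_x = 10  [BD ∥ EA ∩ DA ∥ BE]
2. E_y = 21  [BD ∥ EA ∩ DA ∥ BE]
   → E = (10, 21)
3. C_x = 3  [2·signedArea(CAB) = -12 ∩ 2·signedArea(EDC) = 12]
4. C_y = -6  [2·signedArea(CAB) = -12 ∩ 2·signedArea(EDC) = 12]
   → C = (3, -6)

C = (3, -6)
E = (10, 21)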